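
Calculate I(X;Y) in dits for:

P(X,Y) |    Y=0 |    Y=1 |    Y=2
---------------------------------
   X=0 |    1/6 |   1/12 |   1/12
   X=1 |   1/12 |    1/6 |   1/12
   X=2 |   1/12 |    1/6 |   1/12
0.0164 dits

Mutual information: I(X;Y) = H(X) + H(Y) - H(X,Y)

Marginals:
P(X) = (1/3, 1/3, 1/3), H(X) = 0.4771 dits
P(Y) = (1/3, 5/12, 1/4), H(Y) = 0.4680 dits

Joint entropy: H(X,Y) = 0.9287 dits

I(X;Y) = 0.4771 + 0.4680 - 0.9287 = 0.0164 dits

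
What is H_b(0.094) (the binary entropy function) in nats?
0.3117 nats

The binary entropy function is:
H(p) = -p log(p) - (1-p) log(1-p)

H(0.094) = -0.094 × log_e(0.094) - 0.906 × log_e(0.906)
H(0.094) = 0.3117 nats

Note: Binary entropy is maximized at p=0.5 (H=1 bit) and minimized at p=0 or p=1 (H=0).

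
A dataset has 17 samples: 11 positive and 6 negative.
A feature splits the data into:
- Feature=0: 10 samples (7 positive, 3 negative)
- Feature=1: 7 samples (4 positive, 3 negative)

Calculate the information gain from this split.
0.0126 bits

Information Gain = H(Y) - H(Y|Feature)

Before split:
P(positive) = 11/17 = 0.6471
H(Y) = 0.9367 bits

After split:
Feature=0: H = 0.8813 bits (weight = 10/17)
Feature=1: H = 0.9852 bits (weight = 7/17)
H(Y|Feature) = (10/17)×0.8813 + (7/17)×0.9852 = 0.9241 bits

Information Gain = 0.9367 - 0.9241 = 0.0126 bits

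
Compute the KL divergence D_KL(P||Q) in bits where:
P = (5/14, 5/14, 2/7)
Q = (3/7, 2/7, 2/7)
0.0210 bits

KL divergence: D_KL(P||Q) = Σ p(x) log(p(x)/q(x))

Computing term by term:
  x=0: 5/14 × log_2[(5/14)/(3/7)] = 5/14 × -0.2630 = -0.0939
  x=1: 5/14 × log_2[(5/14)/(2/7)] = 5/14 × 0.3219 = 0.1150
  x=2: 2/7 × log_2[(2/7)/(2/7)] = 2/7 × 0.0000 = 0.0000

D_KL(P||Q) = 0.0210 bits

Note: KL divergence is always non-negative and equals 0 iff P = Q.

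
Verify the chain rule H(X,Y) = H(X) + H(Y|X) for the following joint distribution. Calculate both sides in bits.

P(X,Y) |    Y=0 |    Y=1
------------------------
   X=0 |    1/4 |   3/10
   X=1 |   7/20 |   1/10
H(X,Y) = 1.8834, H(X) = 0.9928, H(Y|X) = 0.8906 (all in bits)

Chain rule: H(X,Y) = H(X) + H(Y|X)

Left side — joint entropy directly:
H(X,Y) = -Σ p(x,y) log p(x,y) = 1.8834 bits

Right side — compute H(Y|X) from the conditional distributions:
P(X) = (11/20, 9/20), so H(X) = 0.9928 bits
H(Y|X) = Σ_x P(X=x) · H(Y|X=x):
  P(Y|X=0) = (5/11, 6/11), H(Y|X=0) = 0.9940, weight P(X=0) = 11/20
  P(Y|X=1) = (7/9, 2/9), H(Y|X=1) = 0.7642, weight P(X=1) = 9/20
H(Y|X) = 0.8906 bits

H(X) + H(Y|X) = 0.9928 + 0.8906 = 1.8834 bits

Both sides equal 1.8834 bits. ✓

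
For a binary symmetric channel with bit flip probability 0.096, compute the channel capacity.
0.5438 bits

For a binary symmetric channel (BSC) with error probability p:
Capacity C = 1 - H(p) bits per symbol

where H(p) = -p log₂(p) - (1-p) log₂(1-p) is the binary entropy function.

H(0.096) = 0.4562 bits
C = 1 - 0.4562 = 0.5438 bits per symbol

This means we can reliably transmit up to 0.5438 bits of information per channel use.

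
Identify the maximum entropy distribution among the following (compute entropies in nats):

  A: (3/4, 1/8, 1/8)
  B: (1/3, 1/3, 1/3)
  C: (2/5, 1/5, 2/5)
B

For a discrete distribution over n outcomes, entropy is maximized by the uniform distribution.

Computing entropies:
H(A) = 0.7356 nats
H(B) = 1.0986 nats
H(C) = 1.0549 nats

The uniform distribution (where all probabilities equal 1/3) achieves the maximum entropy of log_e(3) = 1.0986 nats.

Distribution B has the highest entropy.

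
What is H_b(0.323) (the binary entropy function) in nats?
0.6291 nats

The binary entropy function is:
H(p) = -p log(p) - (1-p) log(1-p)

H(0.323) = -0.323 × log_e(0.323) - 0.677 × log_e(0.677)
H(0.323) = 0.6291 nats

Note: Binary entropy is maximized at p=0.5 (H=1 bit) and minimized at p=0 or p=1 (H=0).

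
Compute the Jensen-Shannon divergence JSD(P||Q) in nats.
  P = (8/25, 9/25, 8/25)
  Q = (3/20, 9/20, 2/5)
0.0205 nats

Jensen-Shannon divergence is:
JSD(P||Q) = 0.5 × D_KL(P||M) + 0.5 × D_KL(Q||M)
where M = 0.5 × (P + Q) is the mixture distribution.

M = 0.5 × (8/25, 9/25, 8/25) + 0.5 × (3/20, 9/20, 2/5) = (0.235, 0.405, 9/25)

D_KL(P||M) = 0.0187 nats
D_KL(Q||M) = 0.0222 nats

JSD(P||Q) = 0.5 × 0.0187 + 0.5 × 0.0222 = 0.0205 nats

Unlike KL divergence, JSD is symmetric and bounded: 0 ≤ JSD ≤ log(2).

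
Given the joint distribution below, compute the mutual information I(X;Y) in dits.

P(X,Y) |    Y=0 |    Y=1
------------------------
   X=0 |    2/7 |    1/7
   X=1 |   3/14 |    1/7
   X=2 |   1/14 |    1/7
0.0145 dits

Mutual information: I(X;Y) = H(X) + H(Y) - H(X,Y)

Marginals:
P(X) = (3/7, 5/14, 3/14), H(X) = 0.4608 dits
P(Y) = (4/7, 3/7), H(Y) = 0.2966 dits

Joint entropy: H(X,Y) = 0.7429 dits

I(X;Y) = 0.4608 + 0.2966 - 0.7429 = 0.0145 dits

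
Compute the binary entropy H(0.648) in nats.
0.6487 nats

The binary entropy function is:
H(p) = -p log(p) - (1-p) log(1-p)

H(0.648) = -0.648 × log_e(0.648) - 0.352 × log_e(0.352)
H(0.648) = 0.6487 nats

Note: Binary entropy is maximized at p=0.5 (H=1 bit) and minimized at p=0 or p=1 (H=0).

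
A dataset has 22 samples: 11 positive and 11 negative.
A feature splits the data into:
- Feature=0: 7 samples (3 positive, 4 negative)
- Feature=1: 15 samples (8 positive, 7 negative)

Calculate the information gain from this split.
0.0069 bits

Information Gain = H(Y) - H(Y|Feature)

Before split:
P(positive) = 11/22 = 0.5000
H(Y) = 1.0000 bits

After split:
Feature=0: H = 0.9852 bits (weight = 7/22)
Feature=1: H = 0.9968 bits (weight = 15/22)
H(Y|Feature) = (7/22)×0.9852 + (15/22)×0.9968 = 0.9931 bits

Information Gain = 1.0000 - 0.9931 = 0.0069 bits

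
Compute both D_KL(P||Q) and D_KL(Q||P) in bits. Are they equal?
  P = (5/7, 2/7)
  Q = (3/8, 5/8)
D_KL(P||Q) = 0.3414, D_KL(Q||P) = 0.3572

KL divergence is not symmetric: D_KL(P||Q) ≠ D_KL(Q||P) in general.

D_KL(P||Q) = 0.3414 bits
D_KL(Q||P) = 0.3572 bits

No, they are not equal!

This asymmetry is why KL divergence is not a true distance metric.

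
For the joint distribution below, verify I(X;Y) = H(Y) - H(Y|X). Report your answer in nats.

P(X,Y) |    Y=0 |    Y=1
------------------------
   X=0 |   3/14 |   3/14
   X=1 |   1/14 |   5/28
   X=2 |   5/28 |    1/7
I(X;Y) = 0.0232 nats

Mutual information has multiple equivalent forms:
- I(X;Y) = H(X) - H(X|Y)
- I(X;Y) = H(Y) - H(Y|X)
- I(X;Y) = H(X) + H(Y) - H(X,Y)

Computing all quantities:
H(X) = 1.0745, H(Y) = 0.6906, H(X,Y) = 1.7420
H(X|Y) = 1.0514, H(Y|X) = 0.6674

Verification:
H(X) - H(X|Y) = 1.0745 - 1.0514 = 0.0232
H(Y) - H(Y|X) = 0.6906 - 0.6674 = 0.0232
H(X) + H(Y) - H(X,Y) = 1.0745 + 0.6906 - 1.7420 = 0.0232

All forms give I(X;Y) = 0.0232 nats. ✓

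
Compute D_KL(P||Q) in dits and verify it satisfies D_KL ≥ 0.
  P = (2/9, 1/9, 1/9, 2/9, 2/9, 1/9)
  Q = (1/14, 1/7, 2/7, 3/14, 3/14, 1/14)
0.0802 dits

KL divergence satisfies the Gibbs inequality: D_KL(P||Q) ≥ 0 for all distributions P, Q.

D_KL(P||Q) = Σ p(x) log(p(x)/q(x))
Term by term:
  x=0: 2/9 × log_10[(2/9)/(1/14)] = 0.1095
  x=1: 1/9 × log_10[(1/9)/(1/7)] = -0.0121
  x=2: 1/9 × log_10[(1/9)/(2/7)] = -0.0456
  x=3: 2/9 × log_10[(2/9)/(3/14)] = 0.0035
  x=4: 2/9 × log_10[(2/9)/(3/14)] = 0.0035
  x=5: 1/9 × log_10[(1/9)/(1/14)] = 0.0213
D_KL(P||Q) = 0.0802 dits

D_KL(P||Q) = 0.0802 ≥ 0 ✓

This non-negativity is a fundamental property: relative entropy cannot be negative because it measures how different Q is from P.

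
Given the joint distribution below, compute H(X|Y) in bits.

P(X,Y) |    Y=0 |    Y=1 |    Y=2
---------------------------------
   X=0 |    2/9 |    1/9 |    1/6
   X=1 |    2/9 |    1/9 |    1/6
1.0000 bits

Using the chain rule: H(X|Y) = H(X,Y) - H(Y)

First, compute H(X,Y) = 2.5305 bits

Marginal P(Y) = (4/9, 2/9, 1/3)
H(Y) = 1.5305 bits

H(X|Y) = H(X,Y) - H(Y) = 2.5305 - 1.5305 = 1.0000 bits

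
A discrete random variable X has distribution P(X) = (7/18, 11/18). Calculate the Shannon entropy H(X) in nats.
0.6682 nats

Shannon entropy is H(X) = -Σ p(x) log p(x).

For P = (7/18, 11/18):
H = -7/18 × log_e(7/18) -11/18 × log_e(11/18)
H = 0.6682 nats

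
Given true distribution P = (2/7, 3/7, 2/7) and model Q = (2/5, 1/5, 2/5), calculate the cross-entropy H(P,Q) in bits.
1.7505 bits

Cross-entropy: H(P,Q) = -Σ p(x) log q(x)

Alternatively: H(P,Q) = H(P) + D_KL(P||Q)
H(P) = 1.5567 bits
D_KL(P||Q) = 0.1938 bits

H(P,Q) = 1.5567 + 0.1938 = 1.7505 bits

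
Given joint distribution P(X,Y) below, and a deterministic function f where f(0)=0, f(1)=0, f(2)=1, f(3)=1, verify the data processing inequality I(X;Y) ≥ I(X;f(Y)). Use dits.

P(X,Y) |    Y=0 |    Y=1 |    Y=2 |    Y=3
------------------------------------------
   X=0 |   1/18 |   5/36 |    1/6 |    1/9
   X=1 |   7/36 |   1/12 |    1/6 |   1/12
I(X;Y) = 0.0210, I(X;f(Y)) = 0.0029, inequality holds: 0.0210 ≥ 0.0029

Data Processing Inequality: For any Markov chain X → Y → Z, we have I(X;Y) ≥ I(X;Z).

Here Z = f(Y) is a deterministic function of Y, forming X → Y → Z.

Original I(X;Y) = 0.0210 dits

After applying f:
P(X,Z) where Z=f(Y):
- P(X,Z=0) = P(X,Y=0) + P(X,Y=1)
- P(X,Z=1) = P(X,Y=2) + P(X,Y=3)

I(X;Z) = I(X;f(Y)) = 0.0029 dits

Verification: 0.0210 ≥ 0.0029 ✓

Information cannot be created by processing; the function f can only lose information about X.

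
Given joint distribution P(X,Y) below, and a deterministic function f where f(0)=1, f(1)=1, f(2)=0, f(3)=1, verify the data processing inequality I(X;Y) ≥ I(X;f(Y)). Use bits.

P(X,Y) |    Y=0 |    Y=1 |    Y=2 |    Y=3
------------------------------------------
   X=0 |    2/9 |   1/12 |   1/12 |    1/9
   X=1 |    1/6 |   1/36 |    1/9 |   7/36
I(X;Y) = 0.0462, I(X;f(Y)) = 0.0036, inequality holds: 0.0462 ≥ 0.0036

Data Processing Inequality: For any Markov chain X → Y → Z, we have I(X;Y) ≥ I(X;Z).

Here Z = f(Y) is a deterministic function of Y, forming X → Y → Z.

Original I(X;Y) = 0.0462 bits

After applying f:
P(X,Z) where Z=f(Y):
- P(X,Z=0) = P(X,Y=2)
- P(X,Z=1) = P(X,Y=0) + P(X,Y=1) + P(X,Y=3)

I(X;Z) = I(X;f(Y)) = 0.0036 bits

Verification: 0.0462 ≥ 0.0036 ✓

Information cannot be created by processing; the function f can only lose information about X.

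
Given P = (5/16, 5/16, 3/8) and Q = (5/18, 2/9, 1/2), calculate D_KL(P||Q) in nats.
0.0355 nats

KL divergence: D_KL(P||Q) = Σ p(x) log(p(x)/q(x))

Computing term by term:
  x=0: 5/16 × log_e[(5/16)/(5/18)] = 5/16 × 0.1178 = 0.0368
  x=1: 5/16 × log_e[(5/16)/(2/9)] = 5/16 × 0.3409 = 0.1065
  x=2: 3/8 × log_e[(3/8)/(1/2)] = 3/8 × -0.2877 = -0.1079

D_KL(P||Q) = 0.0355 nats

Note: KL divergence is always non-negative and equals 0 iff P = Q.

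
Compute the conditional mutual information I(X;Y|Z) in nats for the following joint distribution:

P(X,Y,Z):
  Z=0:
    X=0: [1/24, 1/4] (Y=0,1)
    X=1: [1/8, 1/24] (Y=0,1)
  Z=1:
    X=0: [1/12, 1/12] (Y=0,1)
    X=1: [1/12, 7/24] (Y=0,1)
0.1073 nats

Conditional mutual information: I(X;Y|Z) = H(X|Z) + H(Y|Z) - H(X,Y|Z)

H(Z) = 0.6897
H(X,Z) = 1.3244 → H(X|Z) = 0.6348
H(Y,Z) = 1.3244 → H(Y|Z) = 0.6348
H(X,Y,Z) = 1.8519 → H(X,Y|Z) = 1.1623

I(X;Y|Z) = 0.6348 + 0.6348 - 1.1623 = 0.1073 nats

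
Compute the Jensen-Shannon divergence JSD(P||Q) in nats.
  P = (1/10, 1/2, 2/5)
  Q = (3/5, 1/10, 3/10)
0.1754 nats

Jensen-Shannon divergence is:
JSD(P||Q) = 0.5 × D_KL(P||M) + 0.5 × D_KL(Q||M)
where M = 0.5 × (P + Q) is the mixture distribution.

M = 0.5 × (1/10, 1/2, 2/5) + 0.5 × (3/5, 1/10, 3/10) = (7/20, 3/10, 7/20)

D_KL(P||M) = 0.1835 nats
D_KL(Q||M) = 0.1673 nats

JSD(P||Q) = 0.5 × 0.1835 + 0.5 × 0.1673 = 0.1754 nats

Unlike KL divergence, JSD is symmetric and bounded: 0 ≤ JSD ≤ log(2).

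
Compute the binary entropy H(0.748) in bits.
0.8144 bits

The binary entropy function is:
H(p) = -p log(p) - (1-p) log(1-p)

H(0.748) = -0.748 × log_2(0.748) - 0.252 × log_2(0.252)
H(0.748) = 0.8144 bits

Note: Binary entropy is maximized at p=0.5 (H=1 bit) and minimized at p=0 or p=1 (H=0).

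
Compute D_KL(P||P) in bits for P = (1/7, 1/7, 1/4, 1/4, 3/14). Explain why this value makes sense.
0.0000 bits

KL divergence satisfies the Gibbs inequality: D_KL(P||Q) ≥ 0 for all distributions P, Q.

D_KL(P||Q) = Σ p(x) log(p(x)/q(x))
Each term is p(x) × log_2(p(x)/p(x)) = p(x) × log_2(1) = 0, so the sum is 0.
D_KL(P||Q) = 0.0000 bits

When P = Q, the KL divergence is exactly 0, as there is no 'divergence' between identical distributions.

This non-negativity is a fundamental property: relative entropy cannot be negative because it measures how different Q is from P.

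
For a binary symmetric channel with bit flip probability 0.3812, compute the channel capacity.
0.0411 bits

For a binary symmetric channel (BSC) with error probability p:
Capacity C = 1 - H(p) bits per symbol

where H(p) = -p log₂(p) - (1-p) log₂(1-p) is the binary entropy function.

H(0.3812) = 0.9589 bits
C = 1 - 0.9589 = 0.0411 bits per symbol

This means we can reliably transmit up to 0.0411 bits of information per channel use.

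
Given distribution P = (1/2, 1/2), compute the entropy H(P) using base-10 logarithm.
0.3010 dits

Shannon entropy is H(X) = -Σ p(x) log p(x).

For P = (1/2, 1/2):
H = -1/2 × log_10(1/2) -1/2 × log_10(1/2)
H = 0.3010 dits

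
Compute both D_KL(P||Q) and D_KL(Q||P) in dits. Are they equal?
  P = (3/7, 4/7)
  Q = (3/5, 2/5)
D_KL(P||Q) = 0.0259, D_KL(Q||P) = 0.0257

KL divergence is not symmetric: D_KL(P||Q) ≠ D_KL(Q||P) in general.

D_KL(P||Q) = 0.0259 dits
D_KL(Q||P) = 0.0257 dits

No, they are not equal!

This asymmetry is why KL divergence is not a true distance metric.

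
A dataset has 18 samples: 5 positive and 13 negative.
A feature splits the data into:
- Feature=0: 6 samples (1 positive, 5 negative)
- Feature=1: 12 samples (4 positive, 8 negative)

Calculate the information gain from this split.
0.0235 bits

Information Gain = H(Y) - H(Y|Feature)

Before split:
P(positive) = 5/18 = 0.2778
H(Y) = 0.8524 bits

After split:
Feature=0: H = 0.6500 bits (weight = 6/18)
Feature=1: H = 0.9183 bits (weight = 12/18)
H(Y|Feature) = (6/18)×0.6500 + (12/18)×0.9183 = 0.8289 bits

Information Gain = 0.8524 - 0.8289 = 0.0235 bits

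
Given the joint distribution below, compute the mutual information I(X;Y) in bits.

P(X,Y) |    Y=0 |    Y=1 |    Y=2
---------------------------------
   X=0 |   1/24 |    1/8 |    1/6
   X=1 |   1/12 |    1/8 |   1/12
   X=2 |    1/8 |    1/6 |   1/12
0.0581 bits

Mutual information: I(X;Y) = H(X) + H(Y) - H(X,Y)

Marginals:
P(X) = (1/3, 7/24, 3/8), H(X) = 1.5774 bits
P(Y) = (1/4, 5/12, 1/3), H(Y) = 1.5546 bits

Joint entropy: H(X,Y) = 3.0739 bits

I(X;Y) = 1.5774 + 1.5546 - 3.0739 = 0.0581 bits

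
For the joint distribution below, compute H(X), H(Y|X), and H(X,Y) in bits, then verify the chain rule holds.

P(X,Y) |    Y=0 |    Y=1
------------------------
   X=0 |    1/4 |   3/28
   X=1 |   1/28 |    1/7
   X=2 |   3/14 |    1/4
H(X,Y) = 2.3942, H(X) = 1.4883, H(Y|X) = 0.9060 (all in bits)

Chain rule: H(X,Y) = H(X) + H(Y|X)

Left side — joint entropy directly:
H(X,Y) = -Σ p(x,y) log p(x,y) = 2.3942 bits

Right side — compute H(Y|X) from the conditional distributions:
P(X) = (5/14, 5/28, 13/28), so H(X) = 1.4883 bits
H(Y|X) = Σ_x P(X=x) · H(Y|X=x):
  P(Y|X=0) = (7/10, 3/10), H(Y|X=0) = 0.8813, weight P(X=0) = 5/14
  P(Y|X=1) = (1/5, 4/5), H(Y|X=1) = 0.7219, weight P(X=1) = 5/28
  P(Y|X=2) = (6/13, 7/13), H(Y|X=2) = 0.9957, weight P(X=2) = 13/28
H(Y|X) = 0.9060 bits

H(X) + H(Y|X) = 1.4883 + 0.9060 = 2.3942 bits

Both sides equal 2.3942 bits. ✓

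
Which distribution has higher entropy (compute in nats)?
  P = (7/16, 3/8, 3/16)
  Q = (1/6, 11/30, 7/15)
P

Computing entropies in nats:
H(P) = 1.0434
H(Q) = 1.0222

Distribution P has higher entropy.

Intuition: The distribution closer to uniform (more spread out) has higher entropy.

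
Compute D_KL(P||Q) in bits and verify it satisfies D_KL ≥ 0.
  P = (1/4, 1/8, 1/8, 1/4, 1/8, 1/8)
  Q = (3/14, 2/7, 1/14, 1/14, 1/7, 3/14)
0.3380 bits

KL divergence satisfies the Gibbs inequality: D_KL(P||Q) ≥ 0 for all distributions P, Q.

D_KL(P||Q) = Σ p(x) log(p(x)/q(x))
Term by term:
  x=0: 1/4 × log_2[(1/4)/(3/14)] = 0.0556
  x=1: 1/8 × log_2[(1/8)/(2/7)] = -0.1491
  x=2: 1/8 × log_2[(1/8)/(1/14)] = 0.1009
  x=3: 1/4 × log_2[(1/4)/(1/14)] = 0.4518
  x=4: 1/8 × log_2[(1/8)/(1/7)] = -0.0241
  x=5: 1/8 × log_2[(1/8)/(3/14)] = -0.0972
D_KL(P||Q) = 0.3380 bits

D_KL(P||Q) = 0.3380 ≥ 0 ✓

This non-negativity is a fundamental property: relative entropy cannot be negative because it measures how different Q is from P.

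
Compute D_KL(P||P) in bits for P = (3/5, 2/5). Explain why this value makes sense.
0.0000 bits

KL divergence satisfies the Gibbs inequality: D_KL(P||Q) ≥ 0 for all distributions P, Q.

D_KL(P||Q) = Σ p(x) log(p(x)/q(x))
Each term is p(x) × log_2(p(x)/p(x)) = p(x) × log_2(1) = 0, so the sum is 0.
D_KL(P||Q) = 0.0000 bits

When P = Q, the KL divergence is exactly 0, as there is no 'divergence' between identical distributions.

This non-negativity is a fundamental property: relative entropy cannot be negative because it measures how different Q is from P.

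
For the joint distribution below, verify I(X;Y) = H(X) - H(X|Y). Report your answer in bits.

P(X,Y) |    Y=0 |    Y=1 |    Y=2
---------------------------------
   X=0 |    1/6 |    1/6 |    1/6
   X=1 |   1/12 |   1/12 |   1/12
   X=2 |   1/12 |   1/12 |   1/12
I(X;Y) = 0.0000 bits

Mutual information has multiple equivalent forms:
- I(X;Y) = H(X) - H(X|Y)
- I(X;Y) = H(Y) - H(Y|X)
- I(X;Y) = H(X) + H(Y) - H(X,Y)

Computing all quantities:
H(X) = 1.5000, H(Y) = 1.5850, H(X,Y) = 3.0850
H(X|Y) = 1.5000, H(Y|X) = 1.5850

Verification:
H(X) - H(X|Y) = 1.5000 - 1.5000 = 0.0000
H(Y) - H(Y|X) = 1.5850 - 1.5850 = 0.0000
H(X) + H(Y) - H(X,Y) = 1.5000 + 1.5850 - 3.0850 = 0.0000

All forms give I(X;Y) = 0.0000 bits. ✓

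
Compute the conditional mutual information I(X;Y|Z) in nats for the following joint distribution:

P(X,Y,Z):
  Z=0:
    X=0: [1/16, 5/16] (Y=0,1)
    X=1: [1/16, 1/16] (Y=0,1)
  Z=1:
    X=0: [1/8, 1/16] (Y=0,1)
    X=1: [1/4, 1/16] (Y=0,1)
0.0310 nats

Conditional mutual information: I(X;Y|Z) = H(X|Z) + H(Y|Z) - H(X,Y|Z)

H(Z) = 0.6931
H(X,Z) = 1.3051 → H(X|Z) = 0.6119
H(Y,Z) = 1.2555 → H(Y|Z) = 0.5623
H(X,Y,Z) = 1.8364 → H(X,Y|Z) = 1.1433

I(X;Y|Z) = 0.6119 + 0.5623 - 1.1433 = 0.0310 nats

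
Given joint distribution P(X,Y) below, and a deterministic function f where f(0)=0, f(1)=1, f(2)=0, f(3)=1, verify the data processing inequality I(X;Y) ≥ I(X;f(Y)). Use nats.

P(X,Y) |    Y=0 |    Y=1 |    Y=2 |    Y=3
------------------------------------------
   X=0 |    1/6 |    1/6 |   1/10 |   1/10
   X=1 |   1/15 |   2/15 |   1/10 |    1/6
I(X;Y) = 0.0302, I(X;f(Y)) = 0.0104, inequality holds: 0.0302 ≥ 0.0104

Data Processing Inequality: For any Markov chain X → Y → Z, we have I(X;Y) ≥ I(X;Z).

Here Z = f(Y) is a deterministic function of Y, forming X → Y → Z.

Original I(X;Y) = 0.0302 nats

After applying f:
P(X,Z) where Z=f(Y):
- P(X,Z=0) = P(X,Y=0) + P(X,Y=2)
- P(X,Z=1) = P(X,Y=1) + P(X,Y=3)

I(X;Z) = I(X;f(Y)) = 0.0104 nats

Verification: 0.0302 ≥ 0.0104 ✓

Information cannot be created by processing; the function f can only lose information about X.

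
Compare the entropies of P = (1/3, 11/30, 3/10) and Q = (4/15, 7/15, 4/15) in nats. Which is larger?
P

Computing entropies in nats:
H(P) = 1.0953
H(Q) = 1.0606

Distribution P has higher entropy.

Intuition: The distribution closer to uniform (more spread out) has higher entropy.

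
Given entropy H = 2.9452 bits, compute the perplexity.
7.7018

Perplexity is 2^H (or exp(H) for natural log).

H = 2.9452 bits
Perplexity = 2^2.9452 = 7.7018

Interpretation: The model's uncertainty is equivalent to choosing uniformly among 7.7 options.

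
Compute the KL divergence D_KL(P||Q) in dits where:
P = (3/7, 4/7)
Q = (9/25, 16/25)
0.0043 dits

KL divergence: D_KL(P||Q) = Σ p(x) log(p(x)/q(x))

Computing term by term:
  x=0: 3/7 × log_10[(3/7)/(9/25)] = 3/7 × 0.0757 = 0.0325
  x=1: 4/7 × log_10[(4/7)/(16/25)] = 4/7 × -0.0492 = -0.0281

D_KL(P||Q) = 0.0043 dits

Note: KL divergence is always non-negative and equals 0 iff P = Q.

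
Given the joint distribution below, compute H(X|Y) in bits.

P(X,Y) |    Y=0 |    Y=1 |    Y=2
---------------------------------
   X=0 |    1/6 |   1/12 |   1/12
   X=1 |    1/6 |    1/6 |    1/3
0.8637 bits

Using the chain rule: H(X|Y) = H(X,Y) - H(Y)

First, compute H(X,Y) = 2.4183 bits

Marginal P(Y) = (1/3, 1/4, 5/12)
H(Y) = 1.5546 bits

H(X|Y) = H(X,Y) - H(Y) = 2.4183 - 1.5546 = 0.8637 bits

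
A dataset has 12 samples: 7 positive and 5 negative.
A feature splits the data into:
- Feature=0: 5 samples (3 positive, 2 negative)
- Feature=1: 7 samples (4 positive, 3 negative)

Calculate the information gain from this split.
0.0006 bits

Information Gain = H(Y) - H(Y|Feature)

Before split:
P(positive) = 7/12 = 0.5833
H(Y) = 0.9799 bits

After split:
Feature=0: H = 0.9710 bits (weight = 5/12)
Feature=1: H = 0.9852 bits (weight = 7/12)
H(Y|Feature) = (5/12)×0.9710 + (7/12)×0.9852 = 0.9793 bits

Information Gain = 0.9799 - 0.9793 = 0.0006 bits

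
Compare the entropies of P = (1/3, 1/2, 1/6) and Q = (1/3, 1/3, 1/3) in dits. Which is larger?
Q

Computing entropies in dits:
H(P) = 0.4392
H(Q) = 0.4771

Distribution Q has higher entropy.

Intuition: The distribution closer to uniform (more spread out) has higher entropy.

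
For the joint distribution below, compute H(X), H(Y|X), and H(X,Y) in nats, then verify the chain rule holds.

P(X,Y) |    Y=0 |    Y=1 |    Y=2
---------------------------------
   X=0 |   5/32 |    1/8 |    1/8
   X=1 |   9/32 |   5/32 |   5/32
H(X,Y) = 1.7468, H(X) = 0.6755, H(Y|X) = 1.0713 (all in nats)

Chain rule: H(X,Y) = H(X) + H(Y|X)

Left side — joint entropy directly:
H(X,Y) = -Σ p(x,y) log p(x,y) = 1.7468 nats

Right side — compute H(Y|X) from the conditional distributions:
P(X) = (13/32, 19/32), so H(X) = 0.6755 nats
H(Y|X) = Σ_x P(X=x) · H(Y|X=x):
  P(Y|X=0) = (5/13, 4/13, 4/13), H(Y|X=0) = 1.0928, weight P(X=0) = 13/32
  P(Y|X=1) = (9/19, 5/19, 5/19), H(Y|X=1) = 1.0566, weight P(X=1) = 19/32
H(Y|X) = 1.0713 nats

H(X) + H(Y|X) = 0.6755 + 1.0713 = 1.7468 nats

Both sides equal 1.7468 nats. ✓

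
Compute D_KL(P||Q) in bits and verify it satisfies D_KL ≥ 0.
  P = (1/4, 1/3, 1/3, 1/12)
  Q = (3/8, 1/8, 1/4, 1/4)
0.3317 bits

KL divergence satisfies the Gibbs inequality: D_KL(P||Q) ≥ 0 for all distributions P, Q.

D_KL(P||Q) = Σ p(x) log(p(x)/q(x))
Term by term:
  x=0: 1/4 × log_2[(1/4)/(3/8)] = -0.1462
  x=1: 1/3 × log_2[(1/3)/(1/8)] = 0.4717
  x=2: 1/3 × log_2[(1/3)/(1/4)] = 0.1383
  x=3: 1/12 × log_2[(1/12)/(1/4)] = -0.1321
D_KL(P||Q) = 0.3317 bits

D_KL(P||Q) = 0.3317 ≥ 0 ✓

This non-negativity is a fundamental property: relative entropy cannot be negative because it measures how different Q is from P.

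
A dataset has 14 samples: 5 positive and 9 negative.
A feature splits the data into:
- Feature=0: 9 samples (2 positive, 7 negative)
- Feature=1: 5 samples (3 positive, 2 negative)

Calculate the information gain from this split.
0.1022 bits

Information Gain = H(Y) - H(Y|Feature)

Before split:
P(positive) = 5/14 = 0.3571
H(Y) = 0.9403 bits

After split:
Feature=0: H = 0.7642 bits (weight = 9/14)
Feature=1: H = 0.9710 bits (weight = 5/14)
H(Y|Feature) = (9/14)×0.7642 + (5/14)×0.9710 = 0.8380 bits

Information Gain = 0.9403 - 0.8380 = 0.1022 bits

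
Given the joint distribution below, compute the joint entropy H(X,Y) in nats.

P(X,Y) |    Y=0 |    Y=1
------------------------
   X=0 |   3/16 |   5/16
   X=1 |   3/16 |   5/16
1.3547 nats

Joint entropy is H(X,Y) = -Σ_{x,y} p(x,y) log p(x,y).

Summing over all non-zero entries:
H(X,Y) = -[3/16·log_e(3/16) + 5/16·log_e(5/16) + 3/16·log_e(3/16) + 5/16·log_e(5/16)]
H(X,Y) = 1.3547 nats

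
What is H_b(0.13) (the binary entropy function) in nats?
0.3864 nats

The binary entropy function is:
H(p) = -p log(p) - (1-p) log(1-p)

H(0.13) = -0.13 × log_e(0.13) - 0.87 × log_e(0.87)
H(0.13) = 0.3864 nats

Note: Binary entropy is maximized at p=0.5 (H=1 bit) and minimized at p=0 or p=1 (H=0).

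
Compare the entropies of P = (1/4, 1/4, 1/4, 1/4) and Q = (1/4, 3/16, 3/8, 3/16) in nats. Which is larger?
P

Computing entropies in nats:
H(P) = 1.3863
H(Q) = 1.3421

Distribution P has higher entropy.

Intuition: The distribution closer to uniform (more spread out) has higher entropy.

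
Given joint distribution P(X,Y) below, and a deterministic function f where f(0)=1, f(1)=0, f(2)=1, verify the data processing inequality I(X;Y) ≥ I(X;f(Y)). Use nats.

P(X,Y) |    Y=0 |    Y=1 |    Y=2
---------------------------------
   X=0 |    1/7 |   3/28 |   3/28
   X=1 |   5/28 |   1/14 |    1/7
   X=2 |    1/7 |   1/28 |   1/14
I(X;Y) = 0.0162, I(X;f(Y)) = 0.0126, inequality holds: 0.0162 ≥ 0.0126

Data Processing Inequality: For any Markov chain X → Y → Z, we have I(X;Y) ≥ I(X;Z).

Here Z = f(Y) is a deterministic function of Y, forming X → Y → Z.

Original I(X;Y) = 0.0162 nats

After applying f:
P(X,Z) where Z=f(Y):
- P(X,Z=0) = P(X,Y=1)
- P(X,Z=1) = P(X,Y=0) + P(X,Y=2)

I(X;Z) = I(X;f(Y)) = 0.0126 nats

Verification: 0.0162 ≥ 0.0126 ✓

Information cannot be created by processing; the function f can only lose information about X.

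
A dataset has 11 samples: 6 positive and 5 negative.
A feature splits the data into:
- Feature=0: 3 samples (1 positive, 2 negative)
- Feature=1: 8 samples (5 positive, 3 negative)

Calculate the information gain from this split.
0.0495 bits

Information Gain = H(Y) - H(Y|Feature)

Before split:
P(positive) = 6/11 = 0.5455
H(Y) = 0.9940 bits

After split:
Feature=0: H = 0.9183 bits (weight = 3/11)
Feature=1: H = 0.9544 bits (weight = 8/11)
H(Y|Feature) = (3/11)×0.9183 + (8/11)×0.9544 = 0.9446 bits

Information Gain = 0.9940 - 0.9446 = 0.0495 bits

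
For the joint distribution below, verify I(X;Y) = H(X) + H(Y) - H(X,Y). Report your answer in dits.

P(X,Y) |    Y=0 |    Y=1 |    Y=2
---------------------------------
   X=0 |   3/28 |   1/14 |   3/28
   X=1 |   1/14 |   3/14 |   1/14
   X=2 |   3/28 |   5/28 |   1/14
I(X;Y) = 0.0193 dits

Mutual information has multiple equivalent forms:
- I(X;Y) = H(X) - H(X|Y)
- I(X;Y) = H(Y) - H(Y|X)
- I(X;Y) = H(X) + H(Y) - H(X,Y)

Computing all quantities:
H(X) = 0.4748, H(Y) = 0.4607, H(X,Y) = 0.9162
H(X|Y) = 0.4556, H(Y|X) = 0.4414

Verification:
H(X) - H(X|Y) = 0.4748 - 0.4556 = 0.0193
H(Y) - H(Y|X) = 0.4607 - 0.4414 = 0.0193
H(X) + H(Y) - H(X,Y) = 0.4748 + 0.4607 - 0.9162 = 0.0193

All forms give I(X;Y) = 0.0193 dits. ✓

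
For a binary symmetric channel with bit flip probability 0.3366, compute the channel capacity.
0.0785 bits

For a binary symmetric channel (BSC) with error probability p:
Capacity C = 1 - H(p) bits per symbol

where H(p) = -p log₂(p) - (1-p) log₂(1-p) is the binary entropy function.

H(0.3366) = 0.9215 bits
C = 1 - 0.9215 = 0.0785 bits per symbol

This means we can reliably transmit up to 0.0785 bits of information per channel use.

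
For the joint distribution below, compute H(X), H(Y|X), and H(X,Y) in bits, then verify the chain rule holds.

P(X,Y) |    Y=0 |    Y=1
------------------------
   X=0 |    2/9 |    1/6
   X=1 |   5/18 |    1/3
H(X,Y) = 1.9547, H(X) = 0.9641, H(Y|X) = 0.9906 (all in bits)

Chain rule: H(X,Y) = H(X) + H(Y|X)

Left side — joint entropy directly:
H(X,Y) = -Σ p(x,y) log p(x,y) = 1.9547 bits

Right side — compute H(Y|X) from the conditional distributions:
P(X) = (7/18, 11/18), so H(X) = 0.9641 bits
H(Y|X) = Σ_x P(X=x) · H(Y|X=x):
  P(Y|X=0) = (4/7, 3/7), H(Y|X=0) = 0.9852, weight P(X=0) = 7/18
  P(Y|X=1) = (5/11, 6/11), H(Y|X=1) = 0.9940, weight P(X=1) = 11/18
H(Y|X) = 0.9906 bits

H(X) + H(Y|X) = 0.9641 + 0.9906 = 1.9547 bits

Both sides equal 1.9547 bits. ✓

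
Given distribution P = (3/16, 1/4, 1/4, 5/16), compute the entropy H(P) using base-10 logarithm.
0.5952 dits

Shannon entropy is H(X) = -Σ p(x) log p(x).

For P = (3/16, 1/4, 1/4, 5/16):
H = -3/16 × log_10(3/16) -1/4 × log_10(1/4) -1/4 × log_10(1/4) -5/16 × log_10(5/16)
H = 0.5952 dits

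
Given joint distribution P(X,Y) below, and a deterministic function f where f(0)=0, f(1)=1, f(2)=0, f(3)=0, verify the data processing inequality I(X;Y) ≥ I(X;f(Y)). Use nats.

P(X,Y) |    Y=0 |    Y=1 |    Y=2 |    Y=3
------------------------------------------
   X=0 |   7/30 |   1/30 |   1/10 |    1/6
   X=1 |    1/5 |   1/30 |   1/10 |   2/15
I(X;Y) = 0.0009, I(X;f(Y)) = 0.0002, inequality holds: 0.0009 ≥ 0.0002

Data Processing Inequality: For any Markov chain X → Y → Z, we have I(X;Y) ≥ I(X;Z).

Here Z = f(Y) is a deterministic function of Y, forming X → Y → Z.

Original I(X;Y) = 0.0009 nats

After applying f:
P(X,Z) where Z=f(Y):
- P(X,Z=0) = P(X,Y=0) + P(X,Y=2) + P(X,Y=3)
- P(X,Z=1) = P(X,Y=1)

I(X;Z) = I(X;f(Y)) = 0.0002 nats

Verification: 0.0009 ≥ 0.0002 ✓

Information cannot be created by processing; the function f can only lose information about X.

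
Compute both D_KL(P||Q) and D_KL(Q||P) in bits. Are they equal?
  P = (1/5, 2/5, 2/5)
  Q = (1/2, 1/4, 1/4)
D_KL(P||Q) = 0.2781, D_KL(Q||P) = 0.3219

KL divergence is not symmetric: D_KL(P||Q) ≠ D_KL(Q||P) in general.

D_KL(P||Q) = 0.2781 bits
D_KL(Q||P) = 0.3219 bits

No, they are not equal!

This asymmetry is why KL divergence is not a true distance metric.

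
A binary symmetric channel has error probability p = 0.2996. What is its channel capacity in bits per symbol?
0.1192 bits

For a binary symmetric channel (BSC) with error probability p:
Capacity C = 1 - H(p) bits per symbol

where H(p) = -p log₂(p) - (1-p) log₂(1-p) is the binary entropy function.

H(0.2996) = 0.8808 bits
C = 1 - 0.8808 = 0.1192 bits per symbol

This means we can reliably transmit up to 0.1192 bits of information per channel use.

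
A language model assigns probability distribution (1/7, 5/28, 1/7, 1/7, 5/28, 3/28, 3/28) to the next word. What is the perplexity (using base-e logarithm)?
6.8748

Perplexity is e^H (or exp(H) for natural log).

First, H = -Σ p log p = 1.9279 nats
Perplexity = e^1.9279 = 6.8748

Interpretation: The model's uncertainty is equivalent to choosing uniformly among 6.9 options.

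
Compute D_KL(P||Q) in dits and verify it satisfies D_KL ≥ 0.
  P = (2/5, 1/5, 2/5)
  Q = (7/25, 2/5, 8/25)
0.0405 dits

KL divergence satisfies the Gibbs inequality: D_KL(P||Q) ≥ 0 for all distributions P, Q.

D_KL(P||Q) = Σ p(x) log(p(x)/q(x))
Term by term:
  x=0: 2/5 × log_10[(2/5)/(7/25)] = 0.0620
  x=1: 1/5 × log_10[(1/5)/(2/5)] = -0.0602
  x=2: 2/5 × log_10[(2/5)/(8/25)] = 0.0388
D_KL(P||Q) = 0.0405 dits

D_KL(P||Q) = 0.0405 ≥ 0 ✓

This non-negativity is a fundamental property: relative entropy cannot be negative because it measures how different Q is from P.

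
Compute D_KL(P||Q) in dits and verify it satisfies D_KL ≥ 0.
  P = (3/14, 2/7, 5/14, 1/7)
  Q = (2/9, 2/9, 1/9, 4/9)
0.1385 dits

KL divergence satisfies the Gibbs inequality: D_KL(P||Q) ≥ 0 for all distributions P, Q.

D_KL(P||Q) = Σ p(x) log(p(x)/q(x))
Term by term:
  x=0: 3/14 × log_10[(3/14)/(2/9)] = -0.0034
  x=1: 2/7 × log_10[(2/7)/(2/9)] = 0.0312
  x=2: 5/14 × log_10[(5/14)/(1/9)] = 0.1811
  x=3: 1/7 × log_10[(1/7)/(4/9)] = -0.0704
D_KL(P||Q) = 0.1385 dits

D_KL(P||Q) = 0.1385 ≥ 0 ✓

This non-negativity is a fundamental property: relative entropy cannot be negative because it measures how different Q is from P.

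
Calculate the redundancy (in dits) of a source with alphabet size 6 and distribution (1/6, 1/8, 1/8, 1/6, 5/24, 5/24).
0.0091 dits

Redundancy measures how far a source is from maximum entropy:
R = H_max - H(X)

Maximum entropy for 6 symbols: H_max = log_10(6) = 0.7782 dits
Actual entropy: H(X) = 0.7690 dits
Redundancy: R = 0.7782 - 0.7690 = 0.0091 dits

This redundancy represents potential for compression: the source could be compressed by 0.0091 dits per symbol.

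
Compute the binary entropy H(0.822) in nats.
0.4683 nats

The binary entropy function is:
H(p) = -p log(p) - (1-p) log(1-p)

H(0.822) = -0.822 × log_e(0.822) - 0.178 × log_e(0.178)
H(0.822) = 0.4683 nats

Note: Binary entropy is maximized at p=0.5 (H=1 bit) and minimized at p=0 or p=1 (H=0).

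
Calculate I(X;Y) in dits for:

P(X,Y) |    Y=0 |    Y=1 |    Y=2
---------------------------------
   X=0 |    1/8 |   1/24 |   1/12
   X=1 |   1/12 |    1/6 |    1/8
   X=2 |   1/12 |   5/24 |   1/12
0.0259 dits

Mutual information: I(X;Y) = H(X) + H(Y) - H(X,Y)

Marginals:
P(X) = (1/4, 3/8, 3/8), H(X) = 0.4700 dits
P(Y) = (7/24, 5/12, 7/24), H(Y) = 0.4706 dits

Joint entropy: H(X,Y) = 0.9146 dits

I(X;Y) = 0.4700 + 0.4706 - 0.9146 = 0.0259 dits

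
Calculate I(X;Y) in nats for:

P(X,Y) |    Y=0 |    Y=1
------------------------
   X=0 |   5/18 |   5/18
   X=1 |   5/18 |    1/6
0.0079 nats

Mutual information: I(X;Y) = H(X) + H(Y) - H(X,Y)

Marginals:
P(X) = (5/9, 4/9), H(X) = 0.6870 nats
P(Y) = (5/9, 4/9), H(Y) = 0.6870 nats

Joint entropy: H(X,Y) = 1.3661 nats

I(X;Y) = 0.6870 + 0.6870 - 1.3661 = 0.0079 nats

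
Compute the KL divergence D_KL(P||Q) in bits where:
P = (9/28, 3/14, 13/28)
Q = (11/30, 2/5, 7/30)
0.2068 bits

KL divergence: D_KL(P||Q) = Σ p(x) log(p(x)/q(x))

Computing term by term:
  x=0: 9/28 × log_2[(9/28)/(11/30)] = 9/28 × -0.1900 = -0.0611
  x=1: 3/14 × log_2[(3/14)/(2/5)] = 3/14 × -0.9005 = -0.1930
  x=2: 13/28 × log_2[(13/28)/(7/30)] = 13/28 × 0.9926 = 0.4609

D_KL(P||Q) = 0.2068 bits

Note: KL divergence is always non-negative and equals 0 iff P = Q.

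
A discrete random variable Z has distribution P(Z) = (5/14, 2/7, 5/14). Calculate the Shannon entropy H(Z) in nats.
1.0934 nats

Shannon entropy is H(X) = -Σ p(x) log p(x).

For P = (5/14, 2/7, 5/14):
H = -5/14 × log_e(5/14) -2/7 × log_e(2/7) -5/14 × log_e(5/14)
H = 1.0934 nats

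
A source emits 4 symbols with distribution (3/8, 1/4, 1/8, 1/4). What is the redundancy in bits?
0.0944 bits

Redundancy measures how far a source is from maximum entropy:
R = H_max - H(X)

Maximum entropy for 4 symbols: H_max = log_2(4) = 2.0000 bits
Actual entropy: H(X) = 1.9056 bits
Redundancy: R = 2.0000 - 1.9056 = 0.0944 bits

This redundancy represents potential for compression: the source could be compressed by 0.0944 bits per symbol.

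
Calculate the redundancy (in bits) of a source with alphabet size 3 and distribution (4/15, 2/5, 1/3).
0.0194 bits

Redundancy measures how far a source is from maximum entropy:
R = H_max - H(X)

Maximum entropy for 3 symbols: H_max = log_2(3) = 1.5850 bits
Actual entropy: H(X) = 1.5656 bits
Redundancy: R = 1.5850 - 1.5656 = 0.0194 bits

This redundancy represents potential for compression: the source could be compressed by 0.0194 bits per symbol.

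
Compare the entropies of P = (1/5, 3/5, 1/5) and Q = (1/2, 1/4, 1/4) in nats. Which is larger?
Q

Computing entropies in nats:
H(P) = 0.9503
H(Q) = 1.0397

Distribution Q has higher entropy.

Intuition: The distribution closer to uniform (more spread out) has higher entropy.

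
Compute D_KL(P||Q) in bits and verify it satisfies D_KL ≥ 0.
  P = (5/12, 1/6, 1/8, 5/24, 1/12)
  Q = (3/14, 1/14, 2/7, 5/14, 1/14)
0.3109 bits

KL divergence satisfies the Gibbs inequality: D_KL(P||Q) ≥ 0 for all distributions P, Q.

D_KL(P||Q) = Σ p(x) log(p(x)/q(x))
Term by term:
  x=0: 5/12 × log_2[(5/12)/(3/14)] = 0.3997
  x=1: 1/6 × log_2[(1/6)/(1/14)] = 0.2037
  x=2: 1/8 × log_2[(1/8)/(2/7)] = -0.1491
  x=3: 5/24 × log_2[(5/24)/(5/14)] = -0.1620
  x=4: 1/12 × log_2[(1/12)/(1/14)] = 0.0185
D_KL(P||Q) = 0.3109 bits

D_KL(P||Q) = 0.3109 ≥ 0 ✓

This non-negativity is a fundamental property: relative entropy cannot be negative because it measures how different Q is from P.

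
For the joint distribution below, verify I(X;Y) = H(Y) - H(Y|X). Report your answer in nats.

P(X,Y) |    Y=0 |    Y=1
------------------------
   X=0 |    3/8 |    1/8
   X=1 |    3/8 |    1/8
I(X;Y) = 0.0000 nats

Mutual information has multiple equivalent forms:
- I(X;Y) = H(X) - H(X|Y)
- I(X;Y) = H(Y) - H(Y|X)
- I(X;Y) = H(X) + H(Y) - H(X,Y)

Computing all quantities:
H(X) = 0.6931, H(Y) = 0.5623, H(X,Y) = 1.2555
H(X|Y) = 0.6931, H(Y|X) = 0.5623

Verification:
H(X) - H(X|Y) = 0.6931 - 0.6931 = 0.0000
H(Y) - H(Y|X) = 0.5623 - 0.5623 = 0.0000
H(X) + H(Y) - H(X,Y) = 0.6931 + 0.5623 - 1.2555 = 0.0000

All forms give I(X;Y) = 0.0000 nats. ✓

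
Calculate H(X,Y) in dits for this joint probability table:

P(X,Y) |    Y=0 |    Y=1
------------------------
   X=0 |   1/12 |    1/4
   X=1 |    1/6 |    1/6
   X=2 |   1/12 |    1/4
0.7403 dits

Joint entropy is H(X,Y) = -Σ_{x,y} p(x,y) log p(x,y).

Summing over all non-zero entries:
H(X,Y) = -[1/12·log_10(1/12) + 1/4·log_10(1/4) + 1/6·log_10(1/6) + 1/6·log_10(1/6) + 1/12·log_10(1/12) + 1/4·log_10(1/4)]
H(X,Y) = 0.7403 dits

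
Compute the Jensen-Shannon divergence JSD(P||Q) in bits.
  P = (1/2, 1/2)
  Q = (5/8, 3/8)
0.0115 bits

Jensen-Shannon divergence is:
JSD(P||Q) = 0.5 × D_KL(P||M) + 0.5 × D_KL(Q||M)
where M = 0.5 × (P + Q) is the mixture distribution.

M = 0.5 × (1/2, 1/2) + 0.5 × (5/8, 3/8) = (9/16, 7/16)

D_KL(P||M) = 0.0114 bits
D_KL(Q||M) = 0.0116 bits

JSD(P||Q) = 0.5 × 0.0114 + 0.5 × 0.0116 = 0.0115 bits

Unlike KL divergence, JSD is symmetric and bounded: 0 ≤ JSD ≤ log(2).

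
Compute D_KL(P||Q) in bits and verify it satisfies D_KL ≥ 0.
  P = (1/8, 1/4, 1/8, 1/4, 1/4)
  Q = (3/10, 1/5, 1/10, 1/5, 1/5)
0.1238 bits

KL divergence satisfies the Gibbs inequality: D_KL(P||Q) ≥ 0 for all distributions P, Q.

D_KL(P||Q) = Σ p(x) log(p(x)/q(x))
Term by term:
  x=0: 1/8 × log_2[(1/8)/(3/10)] = -0.1579
  x=1: 1/4 × log_2[(1/4)/(1/5)] = 0.0805
  x=2: 1/8 × log_2[(1/8)/(1/10)] = 0.0402
  x=3: 1/4 × log_2[(1/4)/(1/5)] = 0.0805
  x=4: 1/4 × log_2[(1/4)/(1/5)] = 0.0805
D_KL(P||Q) = 0.1238 bits

D_KL(P||Q) = 0.1238 ≥ 0 ✓

This non-negativity is a fundamental property: relative entropy cannot be negative because it measures how different Q is from P.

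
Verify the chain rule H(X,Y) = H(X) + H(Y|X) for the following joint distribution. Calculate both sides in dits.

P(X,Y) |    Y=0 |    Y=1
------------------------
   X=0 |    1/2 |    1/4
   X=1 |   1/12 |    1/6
H(X,Y) = 0.5207, H(X) = 0.2442, H(Y|X) = 0.2764 (all in dits)

Chain rule: H(X,Y) = H(X) + H(Y|X)

Left side — joint entropy directly:
H(X,Y) = -Σ p(x,y) log p(x,y) = 0.5207 dits

Right side — compute H(Y|X) from the conditional distributions:
P(X) = (3/4, 1/4), so H(X) = 0.2442 dits
H(Y|X) = Σ_x P(X=x) · H(Y|X=x):
  P(Y|X=0) = (2/3, 1/3), H(Y|X=0) = 0.2764, weight P(X=0) = 3/4
  P(Y|X=1) = (1/3, 2/3), H(Y|X=1) = 0.2764, weight P(X=1) = 1/4
H(Y|X) = 0.2764 dits

H(X) + H(Y|X) = 0.2442 + 0.2764 = 0.5207 dits

Both sides equal 0.5207 dits. ✓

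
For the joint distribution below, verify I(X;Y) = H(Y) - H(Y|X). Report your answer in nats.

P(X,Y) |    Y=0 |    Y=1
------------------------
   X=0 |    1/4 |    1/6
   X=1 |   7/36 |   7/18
I(X;Y) = 0.0352 nats

Mutual information has multiple equivalent forms:
- I(X;Y) = H(X) - H(X|Y)
- I(X;Y) = H(Y) - H(Y|X)
- I(X;Y) = H(X) + H(Y) - H(X,Y)

Computing all quantities:
H(X) = 0.6792, H(Y) = 0.6870, H(X,Y) = 1.3309
H(X|Y) = 0.6440, H(Y|X) = 0.6517

Verification:
H(X) - H(X|Y) = 0.6792 - 0.6440 = 0.0352
H(Y) - H(Y|X) = 0.6870 - 0.6517 = 0.0352
H(X) + H(Y) - H(X,Y) = 0.6792 + 0.6870 - 1.3309 = 0.0352

All forms give I(X;Y) = 0.0352 nats. ✓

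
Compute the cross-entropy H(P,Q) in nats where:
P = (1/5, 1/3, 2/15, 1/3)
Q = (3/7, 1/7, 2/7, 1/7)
1.6338 nats

Cross-entropy: H(P,Q) = -Σ p(x) log q(x)

Alternatively: H(P,Q) = H(P) + D_KL(P||Q)
H(P) = 1.3229 nats
D_KL(P||Q) = 0.3108 nats

H(P,Q) = 1.3229 + 0.3108 = 1.6338 nats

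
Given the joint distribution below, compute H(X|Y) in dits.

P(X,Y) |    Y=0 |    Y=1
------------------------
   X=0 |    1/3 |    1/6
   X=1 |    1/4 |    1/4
0.2948 dits

Using the chain rule: H(X|Y) = H(X,Y) - H(Y)

First, compute H(X,Y) = 0.5898 dits

Marginal P(Y) = (7/12, 5/12)
H(Y) = 0.2950 dits

H(X|Y) = H(X,Y) - H(Y) = 0.5898 - 0.2950 = 0.2948 dits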